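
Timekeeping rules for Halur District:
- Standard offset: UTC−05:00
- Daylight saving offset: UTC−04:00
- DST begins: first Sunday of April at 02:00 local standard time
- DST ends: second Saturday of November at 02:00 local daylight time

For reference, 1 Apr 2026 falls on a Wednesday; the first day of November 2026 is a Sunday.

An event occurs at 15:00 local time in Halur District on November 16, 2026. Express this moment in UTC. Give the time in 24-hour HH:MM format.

20:00

1 April 2026 is a Wednesday, so the first Sunday is April 5.
1 November 2026 is a Sunday, so the first Saturday is November 7 and the second is November 14.
November 16, 2026 does not fall between 5 April and 14 November, so daylight saving is not in effect and Halur District is at UTC−05:00.
15:00 local + 5h = 20:00 UTC.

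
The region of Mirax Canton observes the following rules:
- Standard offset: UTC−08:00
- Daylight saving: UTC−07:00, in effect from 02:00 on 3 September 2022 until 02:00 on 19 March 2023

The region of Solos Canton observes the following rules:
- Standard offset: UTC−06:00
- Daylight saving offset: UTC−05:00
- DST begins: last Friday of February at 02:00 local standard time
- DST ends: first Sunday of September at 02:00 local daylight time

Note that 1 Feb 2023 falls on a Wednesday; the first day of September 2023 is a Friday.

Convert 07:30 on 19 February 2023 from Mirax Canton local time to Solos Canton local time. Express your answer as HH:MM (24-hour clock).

19 February 2023 falls between 3 September 2022 and 19 March 2023, so daylight saving is in effect and Mirax Canton is at UTC−07:00.
07:30 Mirax Canton + 7h = 14:30 UTC.
1 February 2023 is a Wednesday, so Fridays fall on 3, 10, 17, 24; the last is February 24.
1 September 2023 is a Friday, so the first Sunday is September 3.
At the standard offset (UTC−06:00), 14:30 UTC − 6h = 08:30 Solos Canton standard time.
Daylight saving runs 24 February – 3 September; the standard-time date in Solos Canton, 19 February 2023, is outside that window, so Solos Canton is on standard time at UTC−06:00.
14:30 UTC − 6h = 08:30 Solos Canton.

08:30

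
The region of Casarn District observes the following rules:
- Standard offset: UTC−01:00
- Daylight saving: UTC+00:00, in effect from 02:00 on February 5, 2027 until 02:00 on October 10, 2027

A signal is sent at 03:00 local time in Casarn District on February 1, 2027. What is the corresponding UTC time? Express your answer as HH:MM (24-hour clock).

February 1, 2027 is outside the daylight-saving period (5 February – 10 October), so Casarn District is on standard time, UTC−01:00.
03:00 local + 1h = 04:00 UTC.

04:00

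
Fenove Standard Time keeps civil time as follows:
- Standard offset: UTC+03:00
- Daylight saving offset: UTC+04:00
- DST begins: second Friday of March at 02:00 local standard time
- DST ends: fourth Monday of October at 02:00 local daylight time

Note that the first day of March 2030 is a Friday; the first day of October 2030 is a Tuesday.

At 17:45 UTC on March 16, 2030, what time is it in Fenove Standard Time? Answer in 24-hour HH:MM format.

1 March 2030 is a Friday, so the first Friday is March 1 and the second is March 8.
1 October 2030 is a Tuesday, so the first Monday is October 7 and the fourth is October 28.
At the standard offset (UTC+03:00), 17:45 UTC + 3h = 20:45 Fenove Standard Time standard time.
The standard-time date in Fenove Standard Time, March 16, 2030, falls between 8 March and 28 October, so daylight saving is in effect and Fenove Standard Time is at UTC+04:00.
17:45 UTC + 4h = 21:45 local.

21:45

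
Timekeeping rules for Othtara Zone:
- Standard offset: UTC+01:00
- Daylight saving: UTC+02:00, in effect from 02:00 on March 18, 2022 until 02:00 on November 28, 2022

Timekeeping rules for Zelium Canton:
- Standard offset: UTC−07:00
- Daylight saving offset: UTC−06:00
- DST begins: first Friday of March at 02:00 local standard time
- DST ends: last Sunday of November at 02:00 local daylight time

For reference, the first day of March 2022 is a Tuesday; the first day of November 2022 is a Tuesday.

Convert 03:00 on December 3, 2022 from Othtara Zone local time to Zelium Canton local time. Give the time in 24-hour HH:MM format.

December 3, 2022 is outside the daylight-saving period (18 March – 28 November), so Othtara Zone is on standard time, UTC+01:00.
03:00 Othtara Zone − 1h = 02:00 UTC.
1 March 2022 is a Tuesday, so the first Friday is March 4.
1 November 2022 is a Tuesday, so Sundays fall on 6, 13, 20, 27; the last is November 27.
At the standard offset (UTC−07:00), 02:00 UTC − 7h = 19:00 Zelium Canton standard time (rolling into the previous day, 2 December 2022).
The standard-time date in Zelium Canton, December 2, 2022, does not fall between 4 March and 27 November, so daylight saving is not in effect and Zelium Canton is at UTC−07:00.
02:00 UTC − 7h = 19:00 Zelium Canton (rolling into the previous day, 2 December 2022).

19:00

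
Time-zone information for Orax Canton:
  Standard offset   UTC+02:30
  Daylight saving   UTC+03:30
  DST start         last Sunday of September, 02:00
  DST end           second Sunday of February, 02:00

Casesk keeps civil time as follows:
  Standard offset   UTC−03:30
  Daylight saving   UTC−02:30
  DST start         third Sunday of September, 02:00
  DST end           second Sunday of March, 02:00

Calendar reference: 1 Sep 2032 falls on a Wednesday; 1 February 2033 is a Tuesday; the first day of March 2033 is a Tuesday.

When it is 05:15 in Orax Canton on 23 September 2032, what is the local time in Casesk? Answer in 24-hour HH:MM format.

00:15

1 September 2032 is a Wednesday, so Sundays fall on 5, 12, 19, 26; the last is September 26.
1 February 2033 is a Tuesday, so the first Sunday is February 6 and the second is February 13.
23 September 2032 does not fall between 26 September 2032 and 13 February 2033, so daylight saving is not in effect and Orax Canton is at UTC+02:30.
05:15 Orax Canton − 2h30m = 02:45 UTC.
1 September 2032 is a Wednesday, so the first Sunday is September 5 and the third is September 19.
1 March 2033 is a Tuesday, so the first Sunday is March 6 and the second is March 13.
At the standard offset (UTC−03:30), 02:45 UTC − 3h30m = 23:15 Casesk standard time (rolling into the previous day, 22 September 2032).
The standard-time date in Casesk, 22 September 2032, falls between 19 September 2032 and 13 March 2033, so daylight saving is in effect and Casesk is at UTC−02:30.
02:45 UTC − 2h30m = 00:15 Casesk.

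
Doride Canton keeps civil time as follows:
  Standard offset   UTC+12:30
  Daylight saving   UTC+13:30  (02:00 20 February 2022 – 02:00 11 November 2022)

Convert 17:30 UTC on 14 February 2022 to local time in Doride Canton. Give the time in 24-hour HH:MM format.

06:00

At the standard offset (UTC+12:30), 17:30 UTC + 12h30m = 06:00 Doride Canton standard time (rolling into the next day, 15 February 2022).
The standard-time date in Doride Canton, 15 February 2022, does not fall between 20 February and 11 November, so daylight saving is not in effect and Doride Canton is at UTC+12:30.
17:30 UTC + 12h30m = 06:00 local (rolling into the next day, 15 February 2022).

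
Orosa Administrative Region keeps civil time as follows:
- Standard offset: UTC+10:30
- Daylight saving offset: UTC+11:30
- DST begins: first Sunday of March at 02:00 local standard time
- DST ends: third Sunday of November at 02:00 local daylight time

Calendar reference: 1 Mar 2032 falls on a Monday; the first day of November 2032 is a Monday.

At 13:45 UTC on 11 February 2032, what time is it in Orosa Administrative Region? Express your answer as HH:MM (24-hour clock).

1 March 2032 is a Monday, so the first Sunday is March 7.
1 November 2032 is a Monday, so the first Sunday is November 7 and the third is November 21.
At the standard offset (UTC+10:30), 13:45 UTC + 10h30m = 00:15 Orosa Administrative Region standard time (rolling into the next day, 12 February 2032).
Daylight saving runs 7 March – 21 November; the standard-time date in Orosa Administrative Region, 12 February 2032, is outside that window, so Orosa Administrative Region is on standard time at UTC+10:30.
13:45 UTC + 10h30m = 00:15 local (rolling into the next day, 12 February 2032).

00:15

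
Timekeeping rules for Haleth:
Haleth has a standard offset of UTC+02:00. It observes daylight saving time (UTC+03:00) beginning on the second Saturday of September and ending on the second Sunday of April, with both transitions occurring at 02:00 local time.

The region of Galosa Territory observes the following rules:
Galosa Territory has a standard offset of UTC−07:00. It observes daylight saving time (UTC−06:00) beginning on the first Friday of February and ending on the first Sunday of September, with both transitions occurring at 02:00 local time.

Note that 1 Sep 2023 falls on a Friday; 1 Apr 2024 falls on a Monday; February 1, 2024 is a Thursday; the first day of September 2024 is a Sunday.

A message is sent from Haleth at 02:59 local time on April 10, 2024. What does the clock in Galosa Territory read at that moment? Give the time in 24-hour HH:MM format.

17:59

1 September 2023 is a Friday, so the first Saturday is September 2 and the second is September 9.
1 April 2024 is a Monday, so the first Sunday is April 7 and the second is April 14.
April 10, 2024 lies within the daylight-saving period (9 September 2023 – 14 April 2024), so Haleth is on daylight time, UTC+03:00.
02:59 Haleth − 3h = 23:59 UTC (rolling into the previous day, 9 April 2024).
1 February 2024 is a Thursday, so the first Friday is February 2.
1 September 2024 is a Sunday, so the first Sunday is September 1.
At the standard offset (UTC−07:00), 23:59 UTC − 7h = 16:59 Galosa Territory standard time.
Daylight saving runs 2 February – 1 September; the standard-time date in Galosa Territory, April 9, 2024, is inside that window, so Galosa Territory is at UTC−06:00.
23:59 UTC − 6h = 17:59 Galosa Territory.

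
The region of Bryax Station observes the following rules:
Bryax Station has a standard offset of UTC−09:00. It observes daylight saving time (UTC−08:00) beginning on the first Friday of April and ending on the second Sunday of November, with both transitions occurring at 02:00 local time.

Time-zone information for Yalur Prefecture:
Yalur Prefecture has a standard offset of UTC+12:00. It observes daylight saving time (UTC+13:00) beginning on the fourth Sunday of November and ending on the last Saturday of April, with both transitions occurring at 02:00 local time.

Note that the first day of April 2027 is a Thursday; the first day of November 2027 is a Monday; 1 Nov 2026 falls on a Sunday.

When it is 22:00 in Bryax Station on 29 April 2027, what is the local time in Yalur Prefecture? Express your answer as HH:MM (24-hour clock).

18:00

1 April 2027 is a Thursday, so the first Friday is April 2.
1 November 2027 is a Monday, so the first Sunday is November 7 and the second is November 14.
29 April 2027 lies within the daylight-saving period (2 April – 14 November), so Bryax Station is on daylight time, UTC−08:00.
22:00 Bryax Station + 8h = 06:00 UTC (rolling into the next day, 30 April 2027).
1 November 2026 is a Sunday, so the first Sunday is November 1 and the fourth is November 22.
1 April 2027 is a Thursday, so Saturdays fall on 3, 10, 17, 24; the last is April 24.
At the standard offset (UTC+12:00), 06:00 UTC + 12h = 18:00 Yalur Prefecture standard time.
The standard-time date in Yalur Prefecture, 30 April 2027, does not fall between 22 November 2026 and 24 April 2027, so daylight saving is not in effect and Yalur Prefecture is at UTC+12:00.
06:00 UTC + 12h = 18:00 Yalur Prefecture.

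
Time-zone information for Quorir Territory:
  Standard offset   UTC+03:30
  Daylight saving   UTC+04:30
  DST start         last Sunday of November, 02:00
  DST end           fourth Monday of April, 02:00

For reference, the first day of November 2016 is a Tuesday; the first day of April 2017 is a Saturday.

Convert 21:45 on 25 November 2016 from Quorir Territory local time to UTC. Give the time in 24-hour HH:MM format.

18:15

1 November 2016 is a Tuesday, so Sundays fall on 6, 13, 20, 27; the last is November 27.
1 April 2017 is a Saturday, so the first Monday is April 3 and the fourth is April 24.
25 November 2016 does not fall between 27 November 2016 and 24 April 2017, so daylight saving is not in effect and Quorir Territory is at UTC+03:30.
21:45 local − 3h30m = 18:15 UTC.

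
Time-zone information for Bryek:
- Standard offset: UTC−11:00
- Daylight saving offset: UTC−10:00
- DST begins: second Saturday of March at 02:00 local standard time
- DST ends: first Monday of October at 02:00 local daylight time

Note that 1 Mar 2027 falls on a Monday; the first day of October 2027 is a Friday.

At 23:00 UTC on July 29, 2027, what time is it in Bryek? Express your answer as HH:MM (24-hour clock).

13:00

1 March 2027 is a Monday, so the first Saturday is March 6 and the second is March 13.
1 October 2027 is a Friday, so the first Monday is October 4.
At the standard offset (UTC−11:00), 23:00 UTC − 11h = 12:00 Bryek standard time.
Daylight saving runs 13 March – 4 October; the standard-time date in Bryek, July 29, 2027, is inside that window, so Bryek is at UTC−10:00.
23:00 UTC − 10h = 13:00 local.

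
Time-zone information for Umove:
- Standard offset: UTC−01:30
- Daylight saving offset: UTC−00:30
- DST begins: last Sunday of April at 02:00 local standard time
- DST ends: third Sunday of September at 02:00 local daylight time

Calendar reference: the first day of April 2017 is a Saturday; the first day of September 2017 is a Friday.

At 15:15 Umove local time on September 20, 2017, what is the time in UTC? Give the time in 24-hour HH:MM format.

16:45

1 April 2017 is a Saturday, so Sundays fall on 2, 9, 16, 23, 30; the last is April 30.
1 September 2017 is a Friday, so the first Sunday is September 3 and the third is September 17.
September 20, 2017 does not fall between 30 April and 17 September, so daylight saving is not in effect and Umove is at UTC−01:30.
15:15 local + 1h30m = 16:45 UTC.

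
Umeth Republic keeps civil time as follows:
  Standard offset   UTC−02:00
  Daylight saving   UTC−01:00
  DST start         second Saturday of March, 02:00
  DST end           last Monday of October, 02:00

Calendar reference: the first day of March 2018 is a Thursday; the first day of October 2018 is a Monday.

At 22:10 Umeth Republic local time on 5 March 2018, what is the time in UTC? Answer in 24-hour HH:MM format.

1 March 2018 is a Thursday, so the first Saturday is March 3 and the second is March 10.
1 October 2018 is a Monday, so Mondays fall on 1, 8, 15, 22, 29; the last is October 29.
5 March 2018 does not fall between 10 March and 29 October, so daylight saving is not in effect and Umeth Republic is at UTC−02:00.
22:10 local + 2h = 00:10 UTC (rolling into the next day, 6 March 2018).

00:10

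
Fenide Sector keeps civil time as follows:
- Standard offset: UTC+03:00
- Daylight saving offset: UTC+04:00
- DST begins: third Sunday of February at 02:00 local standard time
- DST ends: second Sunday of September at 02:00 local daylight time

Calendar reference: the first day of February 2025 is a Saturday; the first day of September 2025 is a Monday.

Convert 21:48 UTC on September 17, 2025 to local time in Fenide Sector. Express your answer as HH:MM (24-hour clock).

00:48

1 February 2025 is a Saturday, so the first Sunday is February 2 and the third is February 16.
1 September 2025 is a Monday, so the first Sunday is September 7 and the second is September 14.
At the standard offset (UTC+03:00), 21:48 UTC + 3h = 00:48 Fenide Sector standard time (rolling into the next day, 18 September 2025).
The standard-time date in Fenide Sector, September 18, 2025, does not fall between 16 February and 14 September, so daylight saving is not in effect and Fenide Sector is at UTC+03:00.
21:48 UTC + 3h = 00:48 local (rolling into the next day, 18 September 2025).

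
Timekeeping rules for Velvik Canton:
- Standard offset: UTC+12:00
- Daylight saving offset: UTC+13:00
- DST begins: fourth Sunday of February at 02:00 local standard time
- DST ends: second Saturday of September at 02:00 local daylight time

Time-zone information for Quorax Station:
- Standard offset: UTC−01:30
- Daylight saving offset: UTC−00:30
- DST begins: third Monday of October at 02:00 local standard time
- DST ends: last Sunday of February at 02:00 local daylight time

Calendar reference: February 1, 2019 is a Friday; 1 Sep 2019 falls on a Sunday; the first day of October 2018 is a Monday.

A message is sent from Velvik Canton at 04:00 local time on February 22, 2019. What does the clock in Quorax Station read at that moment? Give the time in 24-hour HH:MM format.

1 February 2019 is a Friday, so the first Sunday is February 3 and the fourth is February 24.
1 September 2019 is a Sunday, so the first Saturday is September 7 and the second is September 14.
February 22, 2019 is outside the daylight-saving period (24 February – 14 September), so Velvik Canton is on standard time, UTC+12:00.
04:00 Velvik Canton − 12h = 16:00 UTC (rolling into the previous day, 21 February 2019).
1 October 2018 is a Monday, so the first Monday is October 1 and the third is October 15.
1 February 2019 is a Friday, so Sundays fall on 3, 10, 17, 24; the last is February 24.
At the standard offset (UTC−01:30), 16:00 UTC − 1h30m = 14:30 Quorax Station standard time.
The standard-time date in Quorax Station, February 21, 2019, lies within the daylight-saving period (15 October 2018 – 24 February 2019), so Quorax Station is on daylight time, UTC−00:30.
16:00 UTC − 0h30m = 15:30 Quorax Station.

15:30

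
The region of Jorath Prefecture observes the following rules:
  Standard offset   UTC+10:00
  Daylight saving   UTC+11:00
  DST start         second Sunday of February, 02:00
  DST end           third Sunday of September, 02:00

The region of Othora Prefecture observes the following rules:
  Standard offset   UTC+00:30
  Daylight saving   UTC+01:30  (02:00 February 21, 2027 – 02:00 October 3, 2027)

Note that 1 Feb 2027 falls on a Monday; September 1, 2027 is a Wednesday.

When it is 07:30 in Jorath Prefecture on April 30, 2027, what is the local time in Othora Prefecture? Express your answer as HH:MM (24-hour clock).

22:00

1 February 2027 is a Monday, so the first Sunday is February 7 and the second is February 14.
1 September 2027 is a Wednesday, so the first Sunday is September 5 and the third is September 19.
April 30, 2027 falls between 14 February and 19 September, so daylight saving is in effect and Jorath Prefecture is at UTC+11:00.
07:30 Jorath Prefecture − 11h = 20:30 UTC (rolling into the previous day, 29 April 2027).
At the standard offset (UTC+00:30), 20:30 UTC + 0h30m = 21:00 Othora Prefecture standard time.
Daylight saving runs 21 February – 3 October; the standard-time date in Othora Prefecture, April 29, 2027, is inside that window, so Othora Prefecture is at UTC+01:30.
20:30 UTC + 1h30m = 22:00 Othora Prefecture.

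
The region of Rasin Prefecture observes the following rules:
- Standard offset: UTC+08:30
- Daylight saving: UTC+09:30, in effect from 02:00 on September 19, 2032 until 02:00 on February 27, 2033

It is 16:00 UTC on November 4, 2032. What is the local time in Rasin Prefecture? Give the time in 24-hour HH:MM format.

At the standard offset (UTC+08:30), 16:00 UTC + 8h30m = 00:30 Rasin Prefecture standard time (rolling into the next day, 5 November 2032).
Daylight saving runs 19 September 2032 – 27 February 2033; the standard-time date in Rasin Prefecture, November 5, 2032, is inside that window, so Rasin Prefecture is at UTC+09:30.
16:00 UTC + 9h30m = 01:30 local (rolling into the next day, 5 November 2032).

01:30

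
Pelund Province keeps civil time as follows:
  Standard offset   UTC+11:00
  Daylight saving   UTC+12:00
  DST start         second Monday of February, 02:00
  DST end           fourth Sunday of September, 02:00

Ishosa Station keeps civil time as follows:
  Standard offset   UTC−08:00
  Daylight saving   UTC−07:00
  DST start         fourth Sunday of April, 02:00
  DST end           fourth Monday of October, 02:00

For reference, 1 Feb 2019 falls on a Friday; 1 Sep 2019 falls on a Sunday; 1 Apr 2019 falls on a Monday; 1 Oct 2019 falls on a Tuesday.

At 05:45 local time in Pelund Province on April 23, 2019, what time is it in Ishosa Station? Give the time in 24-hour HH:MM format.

1 February 2019 is a Friday, so the first Monday is February 4 and the second is February 11.
1 September 2019 is a Sunday, so the first Sunday is September 1 and the fourth is September 22.
April 23, 2019 lies within the daylight-saving period (11 February – 22 September), so Pelund Province is on daylight time, UTC+12:00.
05:45 Pelund Province − 12h = 17:45 UTC (rolling into the previous day, 22 April 2019).
1 April 2019 is a Monday, so the first Sunday is April 7 and the fourth is April 28.
1 October 2019 is a Tuesday, so the first Monday is October 7 and the fourth is October 28.
At the standard offset (UTC−08:00), 17:45 UTC − 8h = 09:45 Ishosa Station standard time.
Daylight saving runs 28 April – 28 October; the standard-time date in Ishosa Station, April 22, 2019, is outside that window, so Ishosa Station is on standard time at UTC−08:00.
17:45 UTC − 8h = 09:45 Ishosa Station.

09:45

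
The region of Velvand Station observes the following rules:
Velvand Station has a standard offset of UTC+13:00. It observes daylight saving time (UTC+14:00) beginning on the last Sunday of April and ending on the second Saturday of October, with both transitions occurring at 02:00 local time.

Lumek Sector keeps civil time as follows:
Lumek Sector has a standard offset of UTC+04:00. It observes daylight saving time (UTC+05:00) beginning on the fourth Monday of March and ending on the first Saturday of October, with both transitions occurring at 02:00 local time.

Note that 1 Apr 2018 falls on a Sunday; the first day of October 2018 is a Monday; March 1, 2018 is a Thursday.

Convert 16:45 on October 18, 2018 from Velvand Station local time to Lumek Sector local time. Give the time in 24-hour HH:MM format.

07:45

1 April 2018 is a Sunday, so Sundays fall on 1, 8, 15, 22, 29; the last is April 29.
1 October 2018 is a Monday, so the first Saturday is October 6 and the second is October 13.
October 18, 2018 does not fall between 29 April and 13 October, so daylight saving is not in effect and Velvand Station is at UTC+13:00.
16:45 Velvand Station − 13h = 03:45 UTC.
1 March 2018 is a Thursday, so the first Monday is March 5 and the fourth is March 26.
1 October 2018 is a Monday, so the first Saturday is October 6.
At the standard offset (UTC+04:00), 03:45 UTC + 4h = 07:45 Lumek Sector standard time.
Daylight saving runs 26 March – 6 October; the standard-time date in Lumek Sector, October 18, 2018, is outside that window, so Lumek Sector is on standard time at UTC+04:00.
03:45 UTC + 4h = 07:45 Lumek Sector.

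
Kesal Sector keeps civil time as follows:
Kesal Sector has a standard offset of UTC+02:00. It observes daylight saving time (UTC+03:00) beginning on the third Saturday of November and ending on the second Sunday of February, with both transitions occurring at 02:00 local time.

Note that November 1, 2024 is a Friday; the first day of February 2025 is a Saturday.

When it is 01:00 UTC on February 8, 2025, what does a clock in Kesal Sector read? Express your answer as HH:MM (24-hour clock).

04:00

1 November 2024 is a Friday, so the first Saturday is November 2 and the third is November 16.
1 February 2025 is a Saturday, so the first Sunday is February 2 and the second is February 9.
At the standard offset (UTC+02:00), 01:00 UTC + 2h = 03:00 Kesal Sector standard time.
The standard-time date in Kesal Sector, February 8, 2025, falls between 16 November 2024 and 9 February 2025, so daylight saving is in effect and Kesal Sector is at UTC+03:00.
01:00 UTC + 3h = 04:00 local.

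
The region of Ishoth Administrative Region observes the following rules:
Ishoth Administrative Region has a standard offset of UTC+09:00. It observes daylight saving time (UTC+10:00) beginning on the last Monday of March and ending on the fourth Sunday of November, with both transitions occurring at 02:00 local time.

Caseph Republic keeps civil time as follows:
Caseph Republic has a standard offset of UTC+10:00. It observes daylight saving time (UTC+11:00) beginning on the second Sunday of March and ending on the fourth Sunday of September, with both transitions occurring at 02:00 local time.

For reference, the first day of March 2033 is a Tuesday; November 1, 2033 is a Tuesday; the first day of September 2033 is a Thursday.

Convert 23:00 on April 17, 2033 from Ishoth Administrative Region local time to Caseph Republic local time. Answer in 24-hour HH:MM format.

00:00

1 March 2033 is a Tuesday, so Mondays fall on 7, 14, 21, 28; the last is March 28.
1 November 2033 is a Tuesday, so the first Sunday is November 6 and the fourth is November 27.
April 17, 2033 falls between 28 March and 27 November, so daylight saving is in effect and Ishoth Administrative Region is at UTC+10:00.
23:00 Ishoth Administrative Region − 10h = 13:00 UTC.
1 March 2033 is a Tuesday, so the first Sunday is March 6 and the second is March 13.
1 September 2033 is a Thursday, so the first Sunday is September 4 and the fourth is September 25.
At the standard offset (UTC+10:00), 13:00 UTC + 10h = 23:00 Caseph Republic standard time.
The standard-time date in Caseph Republic, April 17, 2033, lies within the daylight-saving period (13 March – 25 September), so Caseph Republic is on daylight time, UTC+11:00.
13:00 UTC + 11h = 00:00 Caseph Republic (rolling into the next day, 18 April 2033).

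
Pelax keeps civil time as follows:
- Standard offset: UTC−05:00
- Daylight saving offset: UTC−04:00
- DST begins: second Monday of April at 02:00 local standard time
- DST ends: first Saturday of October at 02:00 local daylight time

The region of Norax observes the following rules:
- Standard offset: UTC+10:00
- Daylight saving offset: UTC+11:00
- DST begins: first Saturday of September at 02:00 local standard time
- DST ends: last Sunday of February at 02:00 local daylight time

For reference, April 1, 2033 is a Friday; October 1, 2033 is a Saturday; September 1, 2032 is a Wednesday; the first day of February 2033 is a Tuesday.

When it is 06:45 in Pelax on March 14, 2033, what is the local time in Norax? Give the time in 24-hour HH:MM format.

21:45

1 April 2033 is a Friday, so the first Monday is April 4 and the second is April 11.
1 October 2033 is a Saturday, so the first Saturday is October 1.
March 14, 2033 is outside the daylight-saving period (11 April – 1 October), so Pelax is on standard time, UTC−05:00.
06:45 Pelax + 5h = 11:45 UTC.
1 September 2032 is a Wednesday, so the first Saturday is September 4.
1 February 2033 is a Tuesday, so Sundays fall on 6, 13, 20, 27; the last is February 27.
At the standard offset (UTC+10:00), 11:45 UTC + 10h = 21:45 Norax standard time.
The standard-time date in Norax, March 14, 2033, is outside the daylight-saving period (4 September 2032 – 27 February 2033), so Norax is on standard time, UTC+10:00.
11:45 UTC + 10h = 21:45 Norax.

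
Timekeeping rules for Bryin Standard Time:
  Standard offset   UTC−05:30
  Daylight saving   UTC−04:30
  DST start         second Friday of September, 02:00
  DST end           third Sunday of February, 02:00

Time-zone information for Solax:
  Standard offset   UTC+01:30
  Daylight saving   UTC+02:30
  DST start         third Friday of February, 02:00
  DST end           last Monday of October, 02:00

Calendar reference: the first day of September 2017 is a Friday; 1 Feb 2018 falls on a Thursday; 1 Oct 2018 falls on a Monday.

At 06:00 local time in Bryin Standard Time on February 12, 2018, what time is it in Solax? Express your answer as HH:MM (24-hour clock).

1 September 2017 is a Friday, so the first Friday is September 1 and the second is September 8.
1 February 2018 is a Thursday, so the first Sunday is February 4 and the third is February 18.
Daylight saving runs 8 September 2017 – 18 February 2018; February 12, 2018 is inside that window, so Bryin Standard Time is at UTC−04:30.
06:00 Bryin Standard Time + 4h30m = 10:30 UTC.
1 February 2018 is a Thursday, so the first Friday is February 2 and the third is February 16.
1 October 2018 is a Monday, so Mondays fall on 1, 8, 15, 22, 29; the last is October 29.
At the standard offset (UTC+01:30), 10:30 UTC + 1h30m = 12:00 Solax standard time.
Daylight saving runs 16 February – 29 October; the standard-time date in Solax, February 12, 2018, is outside that window, so Solax is on standard time at UTC+01:30.
10:30 UTC + 1h30m = 12:00 Solax.

12:00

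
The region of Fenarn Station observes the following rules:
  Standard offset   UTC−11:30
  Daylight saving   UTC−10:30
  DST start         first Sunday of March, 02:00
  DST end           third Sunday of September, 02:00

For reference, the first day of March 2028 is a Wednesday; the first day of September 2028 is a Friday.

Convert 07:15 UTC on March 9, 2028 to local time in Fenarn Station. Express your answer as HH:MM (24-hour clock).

1 March 2028 is a Wednesday, so the first Sunday is March 5.
1 September 2028 is a Friday, so the first Sunday is September 3 and the third is September 17.
At the standard offset (UTC−11:30), 07:15 UTC − 11h30m = 19:45 Fenarn Station standard time (rolling into the previous day, 8 March 2028).
The standard-time date in Fenarn Station, March 8, 2028, falls between 5 March and 17 September, so daylight saving is in effect and Fenarn Station is at UTC−10:30.
07:15 UTC − 10h30m = 20:45 local (rolling into the previous day, 8 March 2028).

20:45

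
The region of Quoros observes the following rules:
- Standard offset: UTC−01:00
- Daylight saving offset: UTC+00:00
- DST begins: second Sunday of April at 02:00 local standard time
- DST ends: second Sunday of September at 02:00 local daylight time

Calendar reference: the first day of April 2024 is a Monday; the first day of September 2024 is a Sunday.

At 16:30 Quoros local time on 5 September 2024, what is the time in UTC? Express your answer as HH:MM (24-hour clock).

1 April 2024 is a Monday, so the first Sunday is April 7 and the second is April 14.
1 September 2024 is a Sunday, so the first Sunday is September 1 and the second is September 8.
5 September 2024 falls between 14 April and 8 September, so daylight saving is in effect and Quoros is at UTC+00:00.
16:30 local − 0h = 16:30 UTC.

16:30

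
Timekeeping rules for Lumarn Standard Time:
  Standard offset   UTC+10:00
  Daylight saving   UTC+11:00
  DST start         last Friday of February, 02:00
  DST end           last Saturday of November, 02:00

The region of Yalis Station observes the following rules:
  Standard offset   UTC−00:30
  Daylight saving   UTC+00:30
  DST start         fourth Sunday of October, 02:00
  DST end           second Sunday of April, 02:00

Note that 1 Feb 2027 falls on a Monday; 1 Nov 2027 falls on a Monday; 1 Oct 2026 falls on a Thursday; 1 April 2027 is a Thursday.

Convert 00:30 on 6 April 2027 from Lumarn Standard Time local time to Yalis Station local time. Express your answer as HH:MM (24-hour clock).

1 February 2027 is a Monday, so Fridays fall on 5, 12, 19, 26; the last is February 26.
1 November 2027 is a Monday, so Saturdays fall on 6, 13, 20, 27; the last is November 27.
6 April 2027 lies within the daylight-saving period (26 February – 27 November), so Lumarn Standard Time is on daylight time, UTC+11:00.
00:30 Lumarn Standard Time − 11h = 13:30 UTC (rolling into the previous day, 5 April 2027).
1 October 2026 is a Thursday, so the first Sunday is October 4 and the fourth is October 25.
1 April 2027 is a Thursday, so the first Sunday is April 4 and the second is April 11.
At the standard offset (UTC−00:30), 13:30 UTC − 0h30m = 13:00 Yalis Station standard time.
The standard-time date in Yalis Station, 5 April 2027, falls between 25 October 2026 and 11 April 2027, so daylight saving is in effect and Yalis Station is at UTC+00:30.
13:30 UTC + 0h30m = 14:00 Yalis Station.

14:00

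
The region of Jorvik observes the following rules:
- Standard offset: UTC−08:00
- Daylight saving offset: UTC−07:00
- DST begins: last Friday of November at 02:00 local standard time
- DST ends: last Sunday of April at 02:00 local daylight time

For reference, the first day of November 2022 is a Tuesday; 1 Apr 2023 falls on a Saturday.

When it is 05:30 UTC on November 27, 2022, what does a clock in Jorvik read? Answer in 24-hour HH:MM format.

22:30

1 November 2022 is a Tuesday, so Fridays fall on 4, 11, 18, 25; the last is November 25.
1 April 2023 is a Saturday, so Sundays fall on 2, 9, 16, 23, 30; the last is April 30.
At the standard offset (UTC−08:00), 05:30 UTC − 8h = 21:30 Jorvik standard time (rolling into the previous day, 26 November 2022).
The standard-time date in Jorvik, November 26, 2022, falls between 25 November 2022 and 30 April 2023, so daylight saving is in effect and Jorvik is at UTC−07:00.
05:30 UTC − 7h = 22:30 local (rolling into the previous day, 26 November 2022).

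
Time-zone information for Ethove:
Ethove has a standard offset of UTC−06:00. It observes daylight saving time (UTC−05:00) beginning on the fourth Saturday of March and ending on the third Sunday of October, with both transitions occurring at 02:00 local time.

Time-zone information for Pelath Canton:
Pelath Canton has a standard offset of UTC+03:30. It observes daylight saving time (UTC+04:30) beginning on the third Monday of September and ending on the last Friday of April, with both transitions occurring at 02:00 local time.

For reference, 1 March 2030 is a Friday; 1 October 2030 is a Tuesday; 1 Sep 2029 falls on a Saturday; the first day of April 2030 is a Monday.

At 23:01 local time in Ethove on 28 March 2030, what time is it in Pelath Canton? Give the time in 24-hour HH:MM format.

08:31

1 March 2030 is a Friday, so the first Saturday is March 2 and the fourth is March 23.
1 October 2030 is a Tuesday, so the first Sunday is October 6 and the third is October 20.
Daylight saving runs 23 March – 20 October; 28 March 2030 is inside that window, so Ethove is at UTC−05:00.
23:01 Ethove + 5h = 04:01 UTC (rolling into the next day, 29 March 2030).
1 September 2029 is a Saturday, so the first Monday is September 3 and the third is September 17.
1 April 2030 is a Monday, so Fridays fall on 5, 12, 19, 26; the last is April 26.
At the standard offset (UTC+03:30), 04:01 UTC + 3h30m = 07:31 Pelath Canton standard time.
The standard-time date in Pelath Canton, 29 March 2030, falls between 17 September 2029 and 26 April 2030, so daylight saving is in effect and Pelath Canton is at UTC+04:30.
04:01 UTC + 4h30m = 08:31 Pelath Canton.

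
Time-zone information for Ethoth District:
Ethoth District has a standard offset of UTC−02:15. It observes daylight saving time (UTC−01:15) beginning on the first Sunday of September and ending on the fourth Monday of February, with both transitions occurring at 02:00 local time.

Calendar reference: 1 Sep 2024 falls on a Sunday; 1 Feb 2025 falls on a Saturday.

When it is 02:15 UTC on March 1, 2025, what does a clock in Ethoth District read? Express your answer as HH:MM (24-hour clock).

1 September 2024 is a Sunday, so the first Sunday is September 1.
1 February 2025 is a Saturday, so the first Monday is February 3 and the fourth is February 24.
At the standard offset (UTC−02:15), 02:15 UTC − 2h15m = 00:00 Ethoth District standard time.
The standard-time date in Ethoth District, March 1, 2025, is outside the daylight-saving period (1 September 2024 – 24 February 2025), so Ethoth District is on standard time, UTC−02:15.
02:15 UTC − 2h15m = 00:00 local.

00:00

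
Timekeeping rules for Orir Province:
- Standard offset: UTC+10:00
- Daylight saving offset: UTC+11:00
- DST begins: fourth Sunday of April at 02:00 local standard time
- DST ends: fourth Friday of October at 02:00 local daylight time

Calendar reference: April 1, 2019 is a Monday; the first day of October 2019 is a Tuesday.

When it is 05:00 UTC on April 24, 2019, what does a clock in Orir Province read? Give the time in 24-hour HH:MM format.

1 April 2019 is a Monday, so the first Sunday is April 7 and the fourth is April 28.
1 October 2019 is a Tuesday, so the first Friday is October 4 and the fourth is October 25.
At the standard offset (UTC+10:00), 05:00 UTC + 10h = 15:00 Orir Province standard time.
The standard-time date in Orir Province, April 24, 2019, is outside the daylight-saving period (28 April – 25 October), so Orir Province is on standard time, UTC+10:00.
05:00 UTC + 10h = 15:00 local.

15:00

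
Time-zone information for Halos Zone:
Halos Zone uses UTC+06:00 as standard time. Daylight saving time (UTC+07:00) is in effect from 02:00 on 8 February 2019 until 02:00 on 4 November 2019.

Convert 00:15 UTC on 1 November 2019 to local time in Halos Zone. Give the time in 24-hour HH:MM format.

07:15

At the standard offset (UTC+06:00), 00:15 UTC + 6h = 06:15 Halos Zone standard time.
The standard-time date in Halos Zone, 1 November 2019, falls between 8 February and 4 November, so daylight saving is in effect and Halos Zone is at UTC+07:00.
00:15 UTC + 7h = 07:15 local.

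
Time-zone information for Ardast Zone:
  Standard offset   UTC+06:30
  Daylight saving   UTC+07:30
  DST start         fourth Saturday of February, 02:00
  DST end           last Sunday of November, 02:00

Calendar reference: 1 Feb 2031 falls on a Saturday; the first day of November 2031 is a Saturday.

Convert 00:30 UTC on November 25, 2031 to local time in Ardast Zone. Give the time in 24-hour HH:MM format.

1 February 2031 is a Saturday, so the first Saturday is February 1 and the fourth is February 22.
1 November 2031 is a Saturday, so Sundays fall on 2, 9, 16, 23, 30; the last is November 30.
At the standard offset (UTC+06:30), 00:30 UTC + 6h30m = 07:00 Ardast Zone standard time.
Daylight saving runs 22 February – 30 November; the standard-time date in Ardast Zone, November 25, 2031, is inside that window, so Ardast Zone is at UTC+07:30.
00:30 UTC + 7h30m = 08:00 local.

08:00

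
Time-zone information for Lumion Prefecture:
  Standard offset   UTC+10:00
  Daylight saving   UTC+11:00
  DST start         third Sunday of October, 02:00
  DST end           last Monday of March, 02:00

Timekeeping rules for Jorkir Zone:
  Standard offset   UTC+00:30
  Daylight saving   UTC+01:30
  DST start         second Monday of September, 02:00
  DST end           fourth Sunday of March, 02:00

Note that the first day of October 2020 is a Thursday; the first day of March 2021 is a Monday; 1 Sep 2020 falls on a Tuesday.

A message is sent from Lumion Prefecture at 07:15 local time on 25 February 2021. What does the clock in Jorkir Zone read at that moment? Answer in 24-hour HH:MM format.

1 October 2020 is a Thursday, so the first Sunday is October 4 and the third is October 18.
1 March 2021 is a Monday, so Mondays fall on 1, 8, 15, 22, 29; the last is March 29.
25 February 2021 falls between 18 October 2020 and 29 March 2021, so daylight saving is in effect and Lumion Prefecture is at UTC+11:00.
07:15 Lumion Prefecture − 11h = 20:15 UTC (rolling into the previous day, 24 February 2021).
1 September 2020 is a Tuesday, so the first Monday is September 7 and the second is September 14.
1 March 2021 is a Monday, so the first Sunday is March 7 and the fourth is March 28.
At the standard offset (UTC+00:30), 20:15 UTC + 0h30m = 20:45 Jorkir Zone standard time.
The standard-time date in Jorkir Zone, 24 February 2021, lies within the daylight-saving period (14 September 2020 – 28 March 2021), so Jorkir Zone is on daylight time, UTC+01:30.
20:15 UTC + 1h30m = 21:45 Jorkir Zone.

21:45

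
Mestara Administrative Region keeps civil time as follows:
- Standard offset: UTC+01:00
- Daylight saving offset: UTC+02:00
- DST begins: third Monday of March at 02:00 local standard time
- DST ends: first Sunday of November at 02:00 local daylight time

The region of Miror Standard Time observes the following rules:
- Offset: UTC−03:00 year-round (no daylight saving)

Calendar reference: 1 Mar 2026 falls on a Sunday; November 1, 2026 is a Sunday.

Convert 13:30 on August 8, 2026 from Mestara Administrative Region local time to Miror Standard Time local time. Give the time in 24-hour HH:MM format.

1 March 2026 is a Sunday, so the first Monday is March 2 and the third is March 16.
1 November 2026 is a Sunday, so the first Sunday is November 1.
Daylight saving runs 16 March – 1 November; August 8, 2026 is inside that window, so Mestara Administrative Region is at UTC+02:00.
13:30 Mestara Administrative Region − 2h = 11:30 UTC.
Miror Standard Time has no daylight saving, so its offset is UTC−03:00 year-round.
11:30 UTC − 3h = 08:30 Miror Standard Time.

08:30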